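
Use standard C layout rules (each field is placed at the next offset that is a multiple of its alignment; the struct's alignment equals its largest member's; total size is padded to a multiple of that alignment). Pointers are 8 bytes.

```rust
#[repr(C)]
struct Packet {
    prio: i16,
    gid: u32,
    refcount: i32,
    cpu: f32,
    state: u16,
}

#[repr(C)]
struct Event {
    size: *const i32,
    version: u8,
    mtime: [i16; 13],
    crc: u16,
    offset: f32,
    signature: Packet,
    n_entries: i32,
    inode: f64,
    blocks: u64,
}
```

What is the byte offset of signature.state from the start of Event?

Packet: @0: prio [2B, align 2] → 2; +2 pad (align 4); @4: gid [4B, align 4] → 8; @8: refcount [4B, align 4] → 12; @12: cpu [4B, align 4] → 16; @16: state [2B, align 2] → 18; +2 tail pad (align 4); size 20, align 4
@0: size [8B, align 8] → 8
@8: version [1B, align 1] → 9
+1 pad (align 2)
@10: mtime [26B, align 2] → 36
@36: crc [2B, align 2] → 38
+2 pad (align 4)
@40: offset [4B, align 4] → 44
@44: signature [20B, align 4] → 64
within Packet: state at 16
44 + 16 = 60

60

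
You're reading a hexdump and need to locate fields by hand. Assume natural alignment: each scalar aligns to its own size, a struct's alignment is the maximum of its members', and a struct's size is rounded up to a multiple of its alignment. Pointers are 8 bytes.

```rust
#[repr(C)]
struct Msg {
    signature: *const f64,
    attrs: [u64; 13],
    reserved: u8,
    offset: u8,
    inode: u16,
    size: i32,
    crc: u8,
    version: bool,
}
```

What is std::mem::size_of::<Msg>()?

@0: signature [8B, align 8] → 8
@8: attrs [104B, align 8] → 112
@112: reserved [1B, align 1] → 113
@113: offset [1B, align 1] → 114
@114: inode [2B, align 2] → 116
@116: size [4B, align 4] → 120
@120: crc [1B, align 1] → 121
@121: version [1B, align 1] → 122
+6 tail pad (align 8)
size 128, align 8

128 bytes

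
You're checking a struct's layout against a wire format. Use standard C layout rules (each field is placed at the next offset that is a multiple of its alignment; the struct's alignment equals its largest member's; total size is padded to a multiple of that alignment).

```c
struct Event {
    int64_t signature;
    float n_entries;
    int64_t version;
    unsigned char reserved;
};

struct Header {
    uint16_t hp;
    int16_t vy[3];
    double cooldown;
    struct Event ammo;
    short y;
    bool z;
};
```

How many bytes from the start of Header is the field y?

Event: signature at 0 (size 8, align 8) → ends 8; n_entries at 8 (size 4, align 4) → ends 12; pad 4 to align 8 for version; version at 16 (size 8, align 8) → ends 24; reserved at 24 (size 1, align 1) → ends 25; tail pad 7 to reach multiple of 8; total 32 bytes, alignment 8
hp at 0 (size 2, align 2) → ends 2
vy at 2 (size 6, align 2) → ends 8
cooldown at 8 (size 8, align 8) → ends 16
ammo at 16 (size 32, align 8) → ends 48
y at 48 (size 2, align 2) → ends 50

48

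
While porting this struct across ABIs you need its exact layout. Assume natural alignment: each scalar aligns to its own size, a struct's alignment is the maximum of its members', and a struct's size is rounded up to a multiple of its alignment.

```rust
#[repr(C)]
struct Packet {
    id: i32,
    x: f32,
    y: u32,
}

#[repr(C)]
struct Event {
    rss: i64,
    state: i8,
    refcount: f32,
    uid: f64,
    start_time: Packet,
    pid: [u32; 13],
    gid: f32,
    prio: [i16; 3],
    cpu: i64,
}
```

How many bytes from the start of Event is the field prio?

92

Packet: id at 0 (size 4, align 4) → ends 4; x at 4 (size 4, align 4) → ends 8; y at 8 (size 4, align 4) → ends 12; total 12 bytes, alignment 4
rss at 0 (size 8, align 8) → ends 8
state at 8 (size 1, align 1) → ends 9
pad 3 to align 4 for refcount
refcount at 12 (size 4, align 4) → ends 16
uid at 16 (size 8, align 8) → ends 24
start_time at 24 (size 12, align 4) → ends 36
pid at 36 (size 52, align 4) → ends 88
gid at 88 (size 4, align 4) → ends 92
prio at 92 (size 6, align 2) → ends 98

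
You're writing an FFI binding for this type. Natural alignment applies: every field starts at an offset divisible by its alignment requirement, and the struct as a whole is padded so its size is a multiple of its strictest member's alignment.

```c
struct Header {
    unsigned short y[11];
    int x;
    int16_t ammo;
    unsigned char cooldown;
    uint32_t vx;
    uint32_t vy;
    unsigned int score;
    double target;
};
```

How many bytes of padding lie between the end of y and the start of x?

2

y at 0 (size 22, align 2) → ends 22
pad 2 to align 4 for x
x at 24 (size 4, align 4) → ends 28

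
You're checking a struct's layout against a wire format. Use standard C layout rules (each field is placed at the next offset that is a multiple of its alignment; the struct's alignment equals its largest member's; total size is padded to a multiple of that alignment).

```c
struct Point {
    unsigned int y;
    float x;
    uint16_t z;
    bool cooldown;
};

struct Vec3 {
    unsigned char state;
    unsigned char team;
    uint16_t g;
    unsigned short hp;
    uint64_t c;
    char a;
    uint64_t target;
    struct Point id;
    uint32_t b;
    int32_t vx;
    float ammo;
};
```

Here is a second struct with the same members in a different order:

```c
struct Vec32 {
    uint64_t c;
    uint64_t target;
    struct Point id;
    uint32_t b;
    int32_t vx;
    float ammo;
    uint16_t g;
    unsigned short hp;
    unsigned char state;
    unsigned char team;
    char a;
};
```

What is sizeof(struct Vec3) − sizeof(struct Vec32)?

8

Point: 0..4  y  (4B, 4-aligned); 4..8  x  (4B, 4-aligned); 8..10  z  (2B, 2-aligned); 10..11  cooldown  (1B, 1-aligned); 11..12  -- tail padding (1B); sizeof = 12, alignof = 4
0..1  state  (1B, 1-aligned)
1..2  team  (1B, 1-aligned)
2..4  g  (2B, 2-aligned)
4..6  hp  (2B, 2-aligned)
6..8  -- padding (2B)
8..16  c  (8B, 8-aligned)
16..17  a  (1B, 1-aligned)
17..24  -- padding (7B)
24..32  target  (8B, 8-aligned)
32..44  id  (12B, 4-aligned)
44..48  b  (4B, 4-aligned)
48..52  vx  (4B, 4-aligned)
52..56  ammo  (4B, 4-aligned)
sizeof = 56, alignof = 8
— Vec32 —
0..8  c  (8B, 8-aligned)
8..16  target  (8B, 8-aligned)
16..28  id  (12B, 4-aligned)
28..32  b  (4B, 4-aligned)
32..36  vx  (4B, 4-aligned)
36..40  ammo  (4B, 4-aligned)
40..42  g  (2B, 2-aligned)
42..44  hp  (2B, 2-aligned)
44..45  state  (1B, 1-aligned)
45..46  team  (1B, 1-aligned)
46..47  a  (1B, 1-aligned)
47..48  -- tail padding (1B)
sizeof = 48, alignof = 8
56 − 48 = 8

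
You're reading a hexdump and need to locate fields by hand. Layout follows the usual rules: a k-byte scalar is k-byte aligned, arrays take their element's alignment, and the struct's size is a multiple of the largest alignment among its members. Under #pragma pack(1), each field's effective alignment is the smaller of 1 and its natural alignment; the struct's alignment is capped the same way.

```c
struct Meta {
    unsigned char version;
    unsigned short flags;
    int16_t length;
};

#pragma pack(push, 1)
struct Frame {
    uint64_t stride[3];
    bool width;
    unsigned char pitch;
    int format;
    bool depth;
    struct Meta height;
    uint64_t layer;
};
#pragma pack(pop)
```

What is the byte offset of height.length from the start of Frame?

35

Meta: @0: version [1B, align 1] → 1; +1 pad (align 2); @2: flags [2B, align 2] → 4; @4: length [2B, align 2] → 6; size 6, align 2
@0: stride [24B, align 1] → 24
@24: width [1B, align 1] → 25
@25: pitch [1B, align 1] → 26
@26: format [4B, align 1] → 30
@30: depth [1B, align 1] → 31
@31: height [6B, align 1] → 37
within Meta: length at 4
31 + 4 = 35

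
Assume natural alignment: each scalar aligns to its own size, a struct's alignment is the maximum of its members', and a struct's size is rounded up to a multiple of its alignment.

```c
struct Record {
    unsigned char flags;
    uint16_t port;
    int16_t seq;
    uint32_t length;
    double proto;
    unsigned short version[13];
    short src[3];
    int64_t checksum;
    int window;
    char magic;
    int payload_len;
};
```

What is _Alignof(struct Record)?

member alignments: flags=1, port=2, seq=2, length=4, proto=8, version=2, src=2, checksum=8, window=4, magic=1, payload_len=4
max = 8

8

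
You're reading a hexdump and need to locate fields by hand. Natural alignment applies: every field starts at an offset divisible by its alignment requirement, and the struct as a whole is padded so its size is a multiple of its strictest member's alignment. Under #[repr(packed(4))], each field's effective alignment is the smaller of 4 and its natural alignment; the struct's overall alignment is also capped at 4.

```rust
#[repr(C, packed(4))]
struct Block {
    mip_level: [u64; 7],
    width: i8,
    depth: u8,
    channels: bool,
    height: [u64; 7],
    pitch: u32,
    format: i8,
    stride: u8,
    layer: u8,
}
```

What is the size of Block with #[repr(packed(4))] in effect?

0..56  mip_level  (56B, 4-aligned)
56..57  width  (1B, 1-aligned)
57..58  depth  (1B, 1-aligned)
58..59  channels  (1B, 1-aligned)
59..60  -- padding (1B)
60..116  height  (56B, 4-aligned)
116..120  pitch  (4B, 4-aligned)
120..121  format  (1B, 1-aligned)
121..122  stride  (1B, 1-aligned)
122..123  layer  (1B, 1-aligned)
123..124  -- tail padding (1B)
sizeof = 124, alignof = 4

124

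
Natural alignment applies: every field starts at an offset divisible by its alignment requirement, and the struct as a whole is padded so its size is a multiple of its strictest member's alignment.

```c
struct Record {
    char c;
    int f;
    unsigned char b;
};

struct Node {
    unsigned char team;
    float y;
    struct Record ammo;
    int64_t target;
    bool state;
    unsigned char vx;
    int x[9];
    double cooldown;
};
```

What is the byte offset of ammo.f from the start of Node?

Record: c at 0 (size 1, align 1) → ends 1; pad 3 to align 4 for f; f at 4 (size 4, align 4) → ends 8; b at 8 (size 1, align 1) → ends 9; tail pad 3 to reach multiple of 4; total 12 bytes, alignment 4
team at 0 (size 1, align 1) → ends 1
pad 3 to align 4 for y
y at 4 (size 4, align 4) → ends 8
ammo at 8 (size 12, align 4) → ends 20
within Record: f at 4
8 + 4 = 12

12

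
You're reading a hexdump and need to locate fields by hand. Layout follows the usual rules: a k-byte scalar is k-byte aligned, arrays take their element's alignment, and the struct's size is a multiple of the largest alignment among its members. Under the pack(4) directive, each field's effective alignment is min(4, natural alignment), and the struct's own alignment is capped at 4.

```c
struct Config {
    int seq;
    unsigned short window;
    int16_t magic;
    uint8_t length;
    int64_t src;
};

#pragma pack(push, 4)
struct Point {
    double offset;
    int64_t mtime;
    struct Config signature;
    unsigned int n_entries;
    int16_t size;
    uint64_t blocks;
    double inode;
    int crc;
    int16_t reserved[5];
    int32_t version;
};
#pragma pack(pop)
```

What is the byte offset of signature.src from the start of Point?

Config: @0: seq [4B, align 4] → 4; @4: window [2B, align 2] → 6; @6: magic [2B, align 2] → 8; @8: length [1B, align 1] → 9; +7 pad (align 8); @16: src [8B, align 8] → 24; size 24, align 8
@0: offset [8B, align 4] → 8
@8: mtime [8B, align 4] → 16
@16: signature [24B, align 4] → 40
within Config: src at 16
16 + 16 = 32

32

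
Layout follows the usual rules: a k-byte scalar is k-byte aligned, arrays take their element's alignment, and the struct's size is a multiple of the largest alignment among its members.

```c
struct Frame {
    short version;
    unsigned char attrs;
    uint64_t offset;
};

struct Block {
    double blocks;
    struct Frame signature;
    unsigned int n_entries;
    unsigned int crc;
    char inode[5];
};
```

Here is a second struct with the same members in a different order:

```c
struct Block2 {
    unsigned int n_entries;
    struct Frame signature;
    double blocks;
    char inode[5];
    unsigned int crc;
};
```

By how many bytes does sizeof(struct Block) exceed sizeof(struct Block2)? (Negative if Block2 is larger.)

-8

Frame: version at 0 (size 2, align 2) → ends 2; attrs at 2 (size 1, align 1) → ends 3; pad 5 to align 8 for offset; offset at 8 (size 8, align 8) → ends 16; total 16 bytes, alignment 8
blocks at 0 (size 8, align 8) → ends 8
signature at 8 (size 16, align 8) → ends 24
n_entries at 24 (size 4, align 4) → ends 28
crc at 28 (size 4, align 4) → ends 32
inode at 32 (size 5, align 1) → ends 37
tail pad 3 to reach multiple of 8
total 40 bytes, alignment 8
— Block2 —
n_entries at 0 (size 4, align 4) → ends 4
pad 4 to align 8 for signature
signature at 8 (size 16, align 8) → ends 24
blocks at 24 (size 8, align 8) → ends 32
inode at 32 (size 5, align 1) → ends 37
pad 3 to align 4 for crc
crc at 40 (size 4, align 4) → ends 44
tail pad 4 to reach multiple of 8
total 48 bytes, alignment 8
40 − 48 = -8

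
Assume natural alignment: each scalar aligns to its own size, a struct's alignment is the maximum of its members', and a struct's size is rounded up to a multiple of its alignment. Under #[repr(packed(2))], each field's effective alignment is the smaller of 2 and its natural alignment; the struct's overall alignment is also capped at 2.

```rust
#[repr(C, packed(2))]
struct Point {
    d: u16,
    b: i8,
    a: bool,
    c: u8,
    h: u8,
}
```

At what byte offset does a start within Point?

3

d at 0 (size 2, align 2) → ends 2
b at 2 (size 1, align 1) → ends 3
a at 3 (size 1, align 1) → ends 4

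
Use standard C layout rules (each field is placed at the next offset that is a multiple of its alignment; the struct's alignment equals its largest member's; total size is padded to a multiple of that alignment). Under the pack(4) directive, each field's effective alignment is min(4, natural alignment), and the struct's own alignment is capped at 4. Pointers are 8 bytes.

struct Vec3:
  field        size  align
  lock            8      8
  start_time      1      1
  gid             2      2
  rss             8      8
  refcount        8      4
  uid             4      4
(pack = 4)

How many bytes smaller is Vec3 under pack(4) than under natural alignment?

natural layout:
  @0: lock [8B, align 8] → 8
  @8: start_time [1B, align 1] → 9
  +1 pad (align 2)
  @10: gid [2B, align 2] → 12
  +4 pad (align 8)
  @16: rss [8B, align 8] → 24
  @24: refcount [8B, align 4] → 32
  @32: uid [4B, align 4] → 36
  +4 tail pad (align 8)
  size 40, align 8
packed(4) layout:
  @0: lock [8B, align 4] → 8
  @8: start_time [1B, align 1] → 9
  +1 pad (align 2)
  @10: gid [2B, align 2] → 12
  @12: rss [8B, align 4] → 20
  @20: refcount [8B, align 4] → 28
  @28: uid [4B, align 4] → 32
  size 32, align 4
40 − 32 = 8

8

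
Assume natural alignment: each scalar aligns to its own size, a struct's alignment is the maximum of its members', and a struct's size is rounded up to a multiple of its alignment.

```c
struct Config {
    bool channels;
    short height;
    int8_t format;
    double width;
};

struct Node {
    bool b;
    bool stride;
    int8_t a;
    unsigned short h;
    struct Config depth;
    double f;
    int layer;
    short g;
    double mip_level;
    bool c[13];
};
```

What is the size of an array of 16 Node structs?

1024

Config: @0: channels [1B, align 1] → 1; +1 pad (align 2); @2: height [2B, align 2] → 4; @4: format [1B, align 1] → 5; +3 pad (align 8); @8: width [8B, align 8] → 16; size 16, align 8
@0: b [1B, align 1] → 1
@1: stride [1B, align 1] → 2
@2: a [1B, align 1] → 3
+1 pad (align 2)
@4: h [2B, align 2] → 6
+2 pad (align 8)
@8: depth [16B, align 8] → 24
@24: f [8B, align 8] → 32
@32: layer [4B, align 4] → 36
@36: g [2B, align 2] → 38
+2 pad (align 8)
@40: mip_level [8B, align 8] → 48
@48: c [13B, align 1] → 61
+3 tail pad (align 8)
size 64, align 8
array of 16: 16 × 64 = 1024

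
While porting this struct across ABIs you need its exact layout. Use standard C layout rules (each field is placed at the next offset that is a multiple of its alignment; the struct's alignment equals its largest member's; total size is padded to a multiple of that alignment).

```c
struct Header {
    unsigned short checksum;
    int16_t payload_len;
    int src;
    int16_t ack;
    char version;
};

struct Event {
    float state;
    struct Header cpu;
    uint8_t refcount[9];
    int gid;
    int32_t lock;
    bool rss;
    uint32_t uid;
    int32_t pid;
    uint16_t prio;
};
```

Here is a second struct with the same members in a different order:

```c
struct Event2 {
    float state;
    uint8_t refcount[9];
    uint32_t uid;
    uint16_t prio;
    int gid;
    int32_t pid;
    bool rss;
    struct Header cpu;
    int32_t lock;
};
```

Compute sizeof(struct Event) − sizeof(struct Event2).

Header: @0: checksum [2B, align 2] → 2; @2: payload_len [2B, align 2] → 4; @4: src [4B, align 4] → 8; @8: ack [2B, align 2] → 10; @10: version [1B, align 1] → 11; +1 tail pad (align 4); size 12, align 4
@0: state [4B, align 4] → 4
@4: cpu [12B, align 4] → 16
@16: refcount [9B, align 1] → 25
+3 pad (align 4)
@28: gid [4B, align 4] → 32
@32: lock [4B, align 4] → 36
@36: rss [1B, align 1] → 37
+3 pad (align 4)
@40: uid [4B, align 4] → 44
@44: pid [4B, align 4] → 48
@48: prio [2B, align 2] → 50
+2 tail pad (align 4)
size 52, align 4
— Event2 —
@0: state [4B, align 4] → 4
@4: refcount [9B, align 1] → 13
+3 pad (align 4)
@16: uid [4B, align 4] → 20
@20: prio [2B, align 2] → 22
+2 pad (align 4)
@24: gid [4B, align 4] → 28
@28: pid [4B, align 4] → 32
@32: rss [1B, align 1] → 33
+3 pad (align 4)
@36: cpu [12B, align 4] → 48
@48: lock [4B, align 4] → 52
size 52, align 4
52 − 52 = 0

0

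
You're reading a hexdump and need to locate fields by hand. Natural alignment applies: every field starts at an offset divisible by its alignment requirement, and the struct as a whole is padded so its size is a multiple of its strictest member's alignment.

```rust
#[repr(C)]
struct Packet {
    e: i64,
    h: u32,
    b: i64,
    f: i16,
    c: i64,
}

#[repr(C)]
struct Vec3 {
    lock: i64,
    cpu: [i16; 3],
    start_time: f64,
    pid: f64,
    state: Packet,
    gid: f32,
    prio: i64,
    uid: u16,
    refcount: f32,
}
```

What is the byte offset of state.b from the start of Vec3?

Packet: @0: e [8B, align 8] → 8; @8: h [4B, align 4] → 12; +4 pad (align 8); @16: b [8B, align 8] → 24; @24: f [2B, align 2] → 26; +6 pad (align 8); @32: c [8B, align 8] → 40; size 40, align 8
@0: lock [8B, align 8] → 8
@8: cpu [6B, align 2] → 14
+2 pad (align 8)
@16: start_time [8B, align 8] → 24
@24: pid [8B, align 8] → 32
@32: state [40B, align 8] → 72
within Packet: b at 16
32 + 16 = 48

48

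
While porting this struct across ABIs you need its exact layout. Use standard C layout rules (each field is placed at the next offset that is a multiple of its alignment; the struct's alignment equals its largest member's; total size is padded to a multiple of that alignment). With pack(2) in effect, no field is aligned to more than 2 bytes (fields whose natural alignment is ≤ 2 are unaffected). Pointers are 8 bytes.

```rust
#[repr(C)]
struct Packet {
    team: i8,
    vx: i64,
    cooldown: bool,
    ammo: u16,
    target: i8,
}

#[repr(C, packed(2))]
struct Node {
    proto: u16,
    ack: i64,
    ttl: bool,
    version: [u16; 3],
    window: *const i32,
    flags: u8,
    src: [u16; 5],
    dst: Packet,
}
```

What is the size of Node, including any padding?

62

Packet: team at 0 (size 1, align 1) → ends 1; pad 7 to align 8 for vx; vx at 8 (size 8, align 8) → ends 16; cooldown at 16 (size 1, align 1) → ends 17; pad 1 to align 2 for ammo; ammo at 18 (size 2, align 2) → ends 20; target at 20 (size 1, align 1) → ends 21; tail pad 3 to reach multiple of 8; total 24 bytes, alignment 8
proto at 0 (size 2, align 2) → ends 2
ack at 2 (size 8, align 2) → ends 10
ttl at 10 (size 1, align 1) → ends 11
pad 1 to align 2 for version
version at 12 (size 6, align 2) → ends 18
window at 18 (size 8, align 2) → ends 26
flags at 26 (size 1, align 1) → ends 27
pad 1 to align 2 for src
src at 28 (size 10, align 2) → ends 38
dst at 38 (size 24, align 2) → ends 62
total 62 bytes, alignment 2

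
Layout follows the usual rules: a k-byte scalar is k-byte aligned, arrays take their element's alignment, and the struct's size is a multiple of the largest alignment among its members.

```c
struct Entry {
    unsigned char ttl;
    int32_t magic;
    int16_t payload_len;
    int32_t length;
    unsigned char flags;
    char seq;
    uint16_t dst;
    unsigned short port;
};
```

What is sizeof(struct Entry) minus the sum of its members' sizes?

7

0..1  ttl  (1B, 1-aligned)
1..4  -- padding (3B)
4..8  magic  (4B, 4-aligned)
8..10  payload_len  (2B, 2-aligned)
10..12  -- padding (2B)
12..16  length  (4B, 4-aligned)
16..17  flags  (1B, 1-aligned)
17..18  seq  (1B, 1-aligned)
18..20  dst  (2B, 2-aligned)
20..22  port  (2B, 2-aligned)
22..24  -- tail padding (2B)
sizeof = 24, alignof = 4
data bytes 17, size 24 → padding 7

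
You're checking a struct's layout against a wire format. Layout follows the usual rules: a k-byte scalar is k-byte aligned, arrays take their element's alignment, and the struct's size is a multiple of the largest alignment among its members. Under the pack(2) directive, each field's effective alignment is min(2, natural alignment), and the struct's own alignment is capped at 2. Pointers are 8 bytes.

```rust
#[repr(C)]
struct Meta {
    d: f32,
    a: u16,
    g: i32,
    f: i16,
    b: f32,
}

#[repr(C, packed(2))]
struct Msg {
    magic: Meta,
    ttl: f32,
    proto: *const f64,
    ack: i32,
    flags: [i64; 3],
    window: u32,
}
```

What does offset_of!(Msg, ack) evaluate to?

Meta: d at 0 (size 4, align 4) → ends 4; a at 4 (size 2, align 2) → ends 6; pad 2 to align 4 for g; g at 8 (size 4, align 4) → ends 12; f at 12 (size 2, align 2) → ends 14; pad 2 to align 4 for b; b at 16 (size 4, align 4) → ends 20; total 20 bytes, alignment 4
magic at 0 (size 20, align 2) → ends 20
ttl at 20 (size 4, align 2) → ends 24
proto at 24 (size 8, align 2) → ends 32
ack at 32 (size 4, align 2) → ends 36

32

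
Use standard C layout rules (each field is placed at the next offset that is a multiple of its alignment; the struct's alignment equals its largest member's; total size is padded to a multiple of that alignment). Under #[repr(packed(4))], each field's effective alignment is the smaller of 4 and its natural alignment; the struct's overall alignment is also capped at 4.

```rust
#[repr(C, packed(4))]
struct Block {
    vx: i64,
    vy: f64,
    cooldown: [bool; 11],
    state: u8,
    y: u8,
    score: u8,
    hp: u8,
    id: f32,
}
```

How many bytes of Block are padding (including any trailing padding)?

1

0..8  vx  (8B, 4-aligned)
8..16  vy  (8B, 4-aligned)
16..27  cooldown  (11B, 1-aligned)
27..28  state  (1B, 1-aligned)
28..29  y  (1B, 1-aligned)
29..30  score  (1B, 1-aligned)
30..31  hp  (1B, 1-aligned)
31..32  -- padding (1B)
32..36  id  (4B, 4-aligned)
sizeof = 36, alignof = 4
data bytes 35, size 36 → padding 1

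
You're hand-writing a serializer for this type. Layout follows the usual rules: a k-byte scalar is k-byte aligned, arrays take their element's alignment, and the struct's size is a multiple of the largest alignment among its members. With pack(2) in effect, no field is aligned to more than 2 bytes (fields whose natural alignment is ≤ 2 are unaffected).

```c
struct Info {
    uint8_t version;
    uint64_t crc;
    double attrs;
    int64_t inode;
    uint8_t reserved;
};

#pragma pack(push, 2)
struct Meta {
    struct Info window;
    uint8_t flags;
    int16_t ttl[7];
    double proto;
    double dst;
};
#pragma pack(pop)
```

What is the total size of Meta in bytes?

Info: @0: version [1B, align 1] → 1; +7 pad (align 8); @8: crc [8B, align 8] → 16; @16: attrs [8B, align 8] → 24; @24: inode [8B, align 8] → 32; @32: reserved [1B, align 1] → 33; +7 tail pad (align 8); size 40, align 8
@0: window [40B, align 2] → 40
@40: flags [1B, align 1] → 41
+1 pad (align 2)
@42: ttl [14B, align 2] → 56
@56: proto [8B, align 2] → 64
@64: dst [8B, align 2] → 72
size 72, align 2

72 bytes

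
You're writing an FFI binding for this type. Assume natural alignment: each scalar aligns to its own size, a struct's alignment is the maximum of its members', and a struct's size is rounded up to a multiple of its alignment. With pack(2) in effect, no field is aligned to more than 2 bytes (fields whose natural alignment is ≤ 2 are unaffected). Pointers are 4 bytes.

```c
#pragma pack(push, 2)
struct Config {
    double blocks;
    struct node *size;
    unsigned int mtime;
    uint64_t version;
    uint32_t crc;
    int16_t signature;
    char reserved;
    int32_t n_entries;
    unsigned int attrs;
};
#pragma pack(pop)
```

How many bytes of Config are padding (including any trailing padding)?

1

@0: blocks [8B, align 2] → 8
@8: size [4B, align 2] → 12
@12: mtime [4B, align 2] → 16
@16: version [8B, align 2] → 24
@24: crc [4B, align 2] → 28
@28: signature [2B, align 2] → 30
@30: reserved [1B, align 1] → 31
+1 pad (align 2)
@32: n_entries [4B, align 2] → 36
@36: attrs [4B, align 2] → 40
size 40, align 2
data bytes 39, size 40 → padding 1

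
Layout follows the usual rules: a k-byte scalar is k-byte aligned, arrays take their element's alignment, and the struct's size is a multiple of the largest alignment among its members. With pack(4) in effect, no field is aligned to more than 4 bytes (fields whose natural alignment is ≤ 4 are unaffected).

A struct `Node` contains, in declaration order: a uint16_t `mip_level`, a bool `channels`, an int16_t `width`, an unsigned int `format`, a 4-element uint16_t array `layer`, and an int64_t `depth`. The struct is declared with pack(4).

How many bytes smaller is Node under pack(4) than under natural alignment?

4

natural layout:
  0..2  mip_level  (2B, 2-aligned)
  2..3  channels  (1B, 1-aligned)
  3..4  -- padding (1B)
  4..6  width  (2B, 2-aligned)
  6..8  -- padding (2B)
  8..12  format  (4B, 4-aligned)
  12..20  layer  (8B, 2-aligned)
  20..24  -- padding (4B)
  24..32  depth  (8B, 8-aligned)
  sizeof = 32, alignof = 8
packed(4) layout:
  0..2  mip_level  (2B, 2-aligned)
  2..3  channels  (1B, 1-aligned)
  3..4  -- padding (1B)
  4..6  width  (2B, 2-aligned)
  6..8  -- padding (2B)
  8..12  format  (4B, 4-aligned)
  12..20  layer  (8B, 2-aligned)
  20..28  depth  (8B, 4-aligned)
  sizeof = 28, alignof = 4
32 − 28 = 4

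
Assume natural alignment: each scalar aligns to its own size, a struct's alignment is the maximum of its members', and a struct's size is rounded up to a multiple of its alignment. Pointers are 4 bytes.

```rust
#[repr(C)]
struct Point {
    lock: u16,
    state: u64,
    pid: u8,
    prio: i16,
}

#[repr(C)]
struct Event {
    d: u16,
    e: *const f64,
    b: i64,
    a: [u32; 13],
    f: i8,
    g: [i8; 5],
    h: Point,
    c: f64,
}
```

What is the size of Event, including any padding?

Point: lock at 0 (size 2, align 2) → ends 2; pad 6 to align 8 for state; state at 8 (size 8, align 8) → ends 16; pid at 16 (size 1, align 1) → ends 17; pad 1 to align 2 for prio; prio at 18 (size 2, align 2) → ends 20; tail pad 4 to reach multiple of 8; total 24 bytes, alignment 8
d at 0 (size 2, align 2) → ends 2
pad 2 to align 4 for e
e at 4 (size 4, align 4) → ends 8
b at 8 (size 8, align 8) → ends 16
a at 16 (size 52, align 4) → ends 68
f at 68 (size 1, align 1) → ends 69
g at 69 (size 5, align 1) → ends 74
pad 6 to align 8 for h
h at 80 (size 24, align 8) → ends 104
c at 104 (size 8, align 8) → ends 112
total 112 bytes, alignment 8

112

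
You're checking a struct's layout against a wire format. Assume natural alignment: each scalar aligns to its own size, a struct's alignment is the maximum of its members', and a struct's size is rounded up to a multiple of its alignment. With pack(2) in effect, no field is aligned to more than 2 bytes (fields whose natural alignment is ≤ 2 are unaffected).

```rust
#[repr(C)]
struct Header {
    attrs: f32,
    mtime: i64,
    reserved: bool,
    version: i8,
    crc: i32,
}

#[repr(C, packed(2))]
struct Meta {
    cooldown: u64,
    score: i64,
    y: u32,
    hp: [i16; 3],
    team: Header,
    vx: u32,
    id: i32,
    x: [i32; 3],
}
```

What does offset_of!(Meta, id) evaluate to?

Header: 0..4  attrs  (4B, 4-aligned); 4..8  -- padding (4B); 8..16  mtime  (8B, 8-aligned); 16..17  reserved  (1B, 1-aligned); 17..18  version  (1B, 1-aligned); 18..20  -- padding (2B); 20..24  crc  (4B, 4-aligned); sizeof = 24, alignof = 8
0..8  cooldown  (8B, 2-aligned)
8..16  score  (8B, 2-aligned)
16..20  y  (4B, 2-aligned)
20..26  hp  (6B, 2-aligned)
26..50  team  (24B, 2-aligned)
50..54  vx  (4B, 2-aligned)
54..58  id  (4B, 2-aligned)

54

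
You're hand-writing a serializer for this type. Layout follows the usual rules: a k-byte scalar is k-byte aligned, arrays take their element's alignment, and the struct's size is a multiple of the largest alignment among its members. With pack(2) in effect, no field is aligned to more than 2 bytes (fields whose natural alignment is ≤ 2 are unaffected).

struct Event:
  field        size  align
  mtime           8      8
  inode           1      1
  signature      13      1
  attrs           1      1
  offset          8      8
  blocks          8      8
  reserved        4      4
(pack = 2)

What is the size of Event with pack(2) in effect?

@0: mtime [8B, align 2] → 8
@8: inode [1B, align 1] → 9
@9: signature [13B, align 1] → 22
@22: attrs [1B, align 1] → 23
+1 pad (align 2)
@24: offset [8B, align 2] → 32
@32: blocks [8B, align 2] → 40
@40: reserved [4B, align 2] → 44
size 44, align 2

44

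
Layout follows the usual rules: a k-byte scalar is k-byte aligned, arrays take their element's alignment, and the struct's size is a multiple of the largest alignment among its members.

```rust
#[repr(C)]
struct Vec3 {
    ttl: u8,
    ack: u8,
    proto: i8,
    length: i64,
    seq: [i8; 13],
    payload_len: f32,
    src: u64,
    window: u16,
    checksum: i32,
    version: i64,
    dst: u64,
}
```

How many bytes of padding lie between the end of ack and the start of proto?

@0: ttl [1B, align 1] → 1
@1: ack [1B, align 1] → 2
@2: proto [1B, align 1] → 3

0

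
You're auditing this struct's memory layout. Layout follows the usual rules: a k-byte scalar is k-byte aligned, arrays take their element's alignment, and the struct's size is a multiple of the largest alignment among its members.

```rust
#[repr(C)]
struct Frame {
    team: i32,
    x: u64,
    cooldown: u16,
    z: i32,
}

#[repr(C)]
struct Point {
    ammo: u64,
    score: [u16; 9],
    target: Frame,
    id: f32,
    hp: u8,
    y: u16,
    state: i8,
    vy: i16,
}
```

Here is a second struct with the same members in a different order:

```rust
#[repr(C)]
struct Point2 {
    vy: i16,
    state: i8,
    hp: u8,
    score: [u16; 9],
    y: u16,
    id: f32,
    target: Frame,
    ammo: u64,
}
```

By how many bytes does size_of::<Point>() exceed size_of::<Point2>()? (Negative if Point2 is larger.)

Frame: @0: team [4B, align 4] → 4; +4 pad (align 8); @8: x [8B, align 8] → 16; @16: cooldown [2B, align 2] → 18; +2 pad (align 4); @20: z [4B, align 4] → 24; size 24, align 8
@0: ammo [8B, align 8] → 8
@8: score [18B, align 2] → 26
+6 pad (align 8)
@32: target [24B, align 8] → 56
@56: id [4B, align 4] → 60
@60: hp [1B, align 1] → 61
+1 pad (align 2)
@62: y [2B, align 2] → 64
@64: state [1B, align 1] → 65
+1 pad (align 2)
@66: vy [2B, align 2] → 68
+4 tail pad (align 8)
size 72, align 8
— Point2 —
@0: vy [2B, align 2] → 2
@2: state [1B, align 1] → 3
@3: hp [1B, align 1] → 4
@4: score [18B, align 2] → 22
@22: y [2B, align 2] → 24
@24: id [4B, align 4] → 28
+4 pad (align 8)
@32: target [24B, align 8] → 56
@56: ammo [8B, align 8] → 64
size 64, align 8
72 − 64 = 8

8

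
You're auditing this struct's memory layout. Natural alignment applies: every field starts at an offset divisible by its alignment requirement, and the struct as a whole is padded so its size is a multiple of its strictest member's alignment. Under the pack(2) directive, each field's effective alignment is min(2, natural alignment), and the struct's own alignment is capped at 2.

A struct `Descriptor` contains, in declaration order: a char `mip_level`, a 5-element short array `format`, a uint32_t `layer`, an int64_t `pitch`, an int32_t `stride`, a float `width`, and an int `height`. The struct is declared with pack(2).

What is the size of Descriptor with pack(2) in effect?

36

@0: mip_level [1B, align 1] → 1
+1 pad (align 2)
@2: format [10B, align 2] → 12
@12: layer [4B, align 2] → 16
@16: pitch [8B, align 2] → 24
@24: stride [4B, align 2] → 28
@28: width [4B, align 2] → 32
@32: height [4B, align 2] → 36
size 36, align 2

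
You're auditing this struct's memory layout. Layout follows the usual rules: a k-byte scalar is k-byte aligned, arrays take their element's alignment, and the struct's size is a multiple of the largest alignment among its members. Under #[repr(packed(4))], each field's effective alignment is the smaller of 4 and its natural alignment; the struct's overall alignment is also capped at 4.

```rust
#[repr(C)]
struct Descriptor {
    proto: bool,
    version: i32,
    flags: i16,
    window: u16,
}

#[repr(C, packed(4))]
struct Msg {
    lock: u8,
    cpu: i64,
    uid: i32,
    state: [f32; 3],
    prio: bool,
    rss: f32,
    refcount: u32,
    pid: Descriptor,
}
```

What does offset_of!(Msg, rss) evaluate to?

Descriptor: 0..1  proto  (1B, 1-aligned); 1..4  -- padding (3B); 4..8  version  (4B, 4-aligned); 8..10  flags  (2B, 2-aligned); 10..12  window  (2B, 2-aligned); sizeof = 12, alignof = 4
0..1  lock  (1B, 1-aligned)
1..4  -- padding (3B)
4..12  cpu  (8B, 4-aligned)
12..16  uid  (4B, 4-aligned)
16..28  state  (12B, 4-aligned)
28..29  prio  (1B, 1-aligned)
29..32  -- padding (3B)
32..36  rss  (4B, 4-aligned)

32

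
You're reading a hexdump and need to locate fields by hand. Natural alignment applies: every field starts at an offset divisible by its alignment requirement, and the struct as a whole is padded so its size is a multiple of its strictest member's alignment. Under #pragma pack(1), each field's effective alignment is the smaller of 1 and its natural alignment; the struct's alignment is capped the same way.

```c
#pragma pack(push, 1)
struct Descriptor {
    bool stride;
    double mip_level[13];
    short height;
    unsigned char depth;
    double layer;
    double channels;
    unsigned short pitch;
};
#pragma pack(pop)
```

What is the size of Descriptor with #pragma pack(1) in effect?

@0: stride [1B, align 1] → 1
@1: mip_level [104B, align 1] → 105
@105: height [2B, align 1] → 107
@107: depth [1B, align 1] → 108
@108: layer [8B, align 1] → 116
@116: channels [8B, align 1] → 124
@124: pitch [2B, align 1] → 126
size 126, align 1

126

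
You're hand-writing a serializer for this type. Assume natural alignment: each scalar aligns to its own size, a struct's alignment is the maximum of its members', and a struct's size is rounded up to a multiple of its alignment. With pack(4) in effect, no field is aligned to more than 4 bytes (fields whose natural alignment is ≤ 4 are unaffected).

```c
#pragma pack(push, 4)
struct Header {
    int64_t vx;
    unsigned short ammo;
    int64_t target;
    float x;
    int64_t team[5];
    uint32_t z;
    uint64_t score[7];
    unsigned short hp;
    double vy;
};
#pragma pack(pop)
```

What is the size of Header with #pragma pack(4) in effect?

vx at 0 (size 8, align 4) → ends 8
ammo at 8 (size 2, align 2) → ends 10
pad 2 to align 4 for target
target at 12 (size 8, align 4) → ends 20
x at 20 (size 4, align 4) → ends 24
team at 24 (size 40, align 4) → ends 64
z at 64 (size 4, align 4) → ends 68
score at 68 (size 56, align 4) → ends 124
hp at 124 (size 2, align 2) → ends 126
pad 2 to align 4 for vy
vy at 128 (size 8, align 4) → ends 136
total 136 bytes, alignment 4

136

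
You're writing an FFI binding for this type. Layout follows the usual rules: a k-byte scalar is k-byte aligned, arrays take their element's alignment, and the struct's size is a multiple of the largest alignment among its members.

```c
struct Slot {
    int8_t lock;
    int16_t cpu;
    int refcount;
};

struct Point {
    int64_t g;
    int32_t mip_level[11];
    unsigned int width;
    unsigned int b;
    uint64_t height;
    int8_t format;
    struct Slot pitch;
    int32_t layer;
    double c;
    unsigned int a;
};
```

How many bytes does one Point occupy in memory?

Slot: @0: lock [1B, align 1] → 1; +1 pad (align 2); @2: cpu [2B, align 2] → 4; @4: refcount [4B, align 4] → 8; size 8, align 4
@0: g [8B, align 8] → 8
@8: mip_level [44B, align 4] → 52
@52: width [4B, align 4] → 56
@56: b [4B, align 4] → 60
+4 pad (align 8)
@64: height [8B, align 8] → 72
@72: format [1B, align 1] → 73
+3 pad (align 4)
@76: pitch [8B, align 4] → 84
@84: layer [4B, align 4] → 88
@88: c [8B, align 8] → 96
@96: a [4B, align 4] → 100
+4 tail pad (align 8)
size 104, align 8

104 bytes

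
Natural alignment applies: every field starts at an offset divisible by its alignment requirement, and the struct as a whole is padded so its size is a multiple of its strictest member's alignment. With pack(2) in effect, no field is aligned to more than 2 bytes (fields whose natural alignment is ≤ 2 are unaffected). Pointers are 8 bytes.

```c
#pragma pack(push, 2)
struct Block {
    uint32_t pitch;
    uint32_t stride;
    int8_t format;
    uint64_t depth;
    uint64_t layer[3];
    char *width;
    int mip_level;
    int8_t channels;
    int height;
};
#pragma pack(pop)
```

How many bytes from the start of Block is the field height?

56

@0: pitch [4B, align 2] → 4
@4: stride [4B, align 2] → 8
@8: format [1B, align 1] → 9
+1 pad (align 2)
@10: depth [8B, align 2] → 18
@18: layer [24B, align 2] → 42
@42: width [8B, align 2] → 50
@50: mip_level [4B, align 2] → 54
@54: channels [1B, align 1] → 55
+1 pad (align 2)
@56: height [4B, align 2] → 60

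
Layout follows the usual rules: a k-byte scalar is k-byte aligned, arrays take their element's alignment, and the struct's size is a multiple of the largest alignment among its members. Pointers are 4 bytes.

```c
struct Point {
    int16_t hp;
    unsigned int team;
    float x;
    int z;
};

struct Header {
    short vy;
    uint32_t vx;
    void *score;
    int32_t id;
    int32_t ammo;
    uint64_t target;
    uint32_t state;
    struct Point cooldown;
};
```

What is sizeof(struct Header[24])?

1344

Point: 0..2  hp  (2B, 2-aligned); 2..4  -- padding (2B); 4..8  team  (4B, 4-aligned); 8..12  x  (4B, 4-aligned); 12..16  z  (4B, 4-aligned); sizeof = 16, alignof = 4
0..2  vy  (2B, 2-aligned)
2..4  -- padding (2B)
4..8  vx  (4B, 4-aligned)
8..12  score  (4B, 4-aligned)
12..16  id  (4B, 4-aligned)
16..20  ammo  (4B, 4-aligned)
20..24  -- padding (4B)
24..32  target  (8B, 8-aligned)
32..36  state  (4B, 4-aligned)
36..52  cooldown  (16B, 4-aligned)
52..56  -- tail padding (4B)
sizeof = 56, alignof = 8
array of 24: 24 × 56 = 1344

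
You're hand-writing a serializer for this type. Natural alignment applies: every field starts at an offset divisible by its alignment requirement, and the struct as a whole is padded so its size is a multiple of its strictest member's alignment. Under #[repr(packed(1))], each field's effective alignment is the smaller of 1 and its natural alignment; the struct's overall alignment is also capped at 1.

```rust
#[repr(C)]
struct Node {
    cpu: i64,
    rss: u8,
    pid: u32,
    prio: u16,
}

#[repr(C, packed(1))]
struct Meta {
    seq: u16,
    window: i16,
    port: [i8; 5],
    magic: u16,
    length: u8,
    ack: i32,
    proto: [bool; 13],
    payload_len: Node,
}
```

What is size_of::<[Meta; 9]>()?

477

Node: cpu at 0 (size 8, align 8) → ends 8; rss at 8 (size 1, align 1) → ends 9; pad 3 to align 4 for pid; pid at 12 (size 4, align 4) → ends 16; prio at 16 (size 2, align 2) → ends 18; tail pad 6 to reach multiple of 8; total 24 bytes, alignment 8
seq at 0 (size 2, align 1) → ends 2
window at 2 (size 2, align 1) → ends 4
port at 4 (size 5, align 1) → ends 9
magic at 9 (size 2, align 1) → ends 11
length at 11 (size 1, align 1) → ends 12
ack at 12 (size 4, align 1) → ends 16
proto at 16 (size 13, align 1) → ends 29
payload_len at 29 (size 24, align 1) → ends 53
total 53 bytes, alignment 1
array of 9: 9 × 53 = 477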